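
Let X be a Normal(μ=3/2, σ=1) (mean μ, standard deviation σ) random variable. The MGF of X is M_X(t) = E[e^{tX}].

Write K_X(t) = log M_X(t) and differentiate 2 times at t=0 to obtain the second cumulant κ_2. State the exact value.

M_X(t) = e^(t^2/2 + 3*t/2)
K_X(t) = log M_X(t) = t^2/2 + 3*t/2
dK/dt = t + 3/2
d^2K/dt^2 = 1

κ_2 = d^2K/dt^2 |_{t=0} = 1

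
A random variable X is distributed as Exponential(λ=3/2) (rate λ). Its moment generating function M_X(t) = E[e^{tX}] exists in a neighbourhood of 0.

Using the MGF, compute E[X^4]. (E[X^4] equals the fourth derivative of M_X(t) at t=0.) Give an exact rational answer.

M_X(t) = 3/(2*(3/2 - t))
M^(4)(t) = -1152/(32*t^5 - 240*t^4 + 720*t^3 - 1080*t^2 + 810*t - 243)

E[X^4] = M^(4)(0) = 128/27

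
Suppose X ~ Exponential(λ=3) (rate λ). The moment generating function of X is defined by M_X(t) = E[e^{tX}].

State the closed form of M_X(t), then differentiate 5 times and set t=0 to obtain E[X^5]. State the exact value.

M_X(t) = 3/(3 - t)
D^5[M](t) = 360/(t^6 - 18*t^5 + 135*t^4 - 540*t^3 + 1215*t^2 - 1458*t + 729)

E[X^5] = D^5[M](0) = 40/81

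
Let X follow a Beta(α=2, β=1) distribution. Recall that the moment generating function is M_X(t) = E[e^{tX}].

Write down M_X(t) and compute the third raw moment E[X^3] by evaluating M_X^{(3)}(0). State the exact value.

M_X(t) = ₁F₁(2; 3; t)
dM/dt = 2*₁F₁(3; 4; t)/3
d^2M/dt^2 = ₁F₁(4; 5; t)/2
d^3M/dt^3 = 2*₁F₁(5; 6; t)/5

E[X^3] = d^3M/dt^3 |_{t=0} = 2/5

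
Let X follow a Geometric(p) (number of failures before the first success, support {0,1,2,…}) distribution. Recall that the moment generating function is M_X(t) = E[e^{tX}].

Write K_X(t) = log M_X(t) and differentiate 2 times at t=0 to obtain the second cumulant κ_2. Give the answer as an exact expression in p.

M_X(t) = p/(-(1 - p)*e^(t) + 1)
K_X(t) = log M_X(t) = log(p) - log(-(1 - p)*e^(t) + 1)
D^2[K](t) = (-p*e^(t) + e^(t))/(p^2*e^(2*t) - 2*p*e^(2*t) + 2*p*e^(t) + e^(2*t) - 2*e^(t) + 1)

κ_2 = D^2[K](0) = (1 - p)/p^2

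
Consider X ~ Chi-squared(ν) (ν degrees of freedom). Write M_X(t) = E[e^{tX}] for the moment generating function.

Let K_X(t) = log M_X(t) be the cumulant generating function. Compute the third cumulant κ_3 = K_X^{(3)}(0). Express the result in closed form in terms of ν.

κ_3 = K^(3)(0) = 8*ν

M_X(t) = (1 - 2*t)^(-ν/2)
K_X(t) = log M_X(t) = -ν*log(1 - 2*t)/2
K^(3)(t) = -8*ν/(8*t^3 - 12*t^2 + 6*t - 1)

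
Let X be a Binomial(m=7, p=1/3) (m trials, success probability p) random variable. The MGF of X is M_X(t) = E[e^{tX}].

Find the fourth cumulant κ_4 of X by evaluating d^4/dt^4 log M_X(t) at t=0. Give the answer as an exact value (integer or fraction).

κ_4 = d^4K/dt^4 |_{t=0} = -14/27

M_X(t) = (e^(t)/3 + 2/3)^7
K_X(t) = log M_X(t) = 7*log(e^(t)/3 + 2/3)
dK/dt = 7*e^(t)/(e^(t) + 2)
d^2K/dt^2 = 14*e^(t)/(e^(2*t) + 4*e^(t) + 4)
d^3K/dt^3 = (-14*e^(2*t) + 28*e^(t))/(e^(3*t) + 6*e^(2*t) + 12*e^(t) + 8)
d^4K/dt^4 = (14*e^(3*t) - 112*e^(2*t) + 56*e^(t))/(e^(4*t) + 8*e^(3*t) + 24*e^(2*t) + 32*e^(t) + 16)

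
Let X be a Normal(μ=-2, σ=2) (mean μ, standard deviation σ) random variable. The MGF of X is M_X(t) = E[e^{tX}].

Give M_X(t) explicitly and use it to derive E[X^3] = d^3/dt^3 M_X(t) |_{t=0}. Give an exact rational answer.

M_X(t) = e^(2*t^2 - 2*t)
dM/dt = 4*t*e^(-2*t)*e^(2*t^2) - 2*e^(-2*t)*e^(2*t^2)
d^2M/dt^2 = (16*t^2*e^(2*t^2) - 16*t*e^(2*t^2) + 8*e^(2*t^2))*e^(-2*t)
d^3M/dt^3 = (64*t^3*e^(2*t^2) - 96*t^2*e^(2*t^2) + 96*t*e^(2*t^2) - 32*e^(2*t^2))*e^(-2*t)

E[X^3] = d^3M/dt^3 |_{t=0} = -32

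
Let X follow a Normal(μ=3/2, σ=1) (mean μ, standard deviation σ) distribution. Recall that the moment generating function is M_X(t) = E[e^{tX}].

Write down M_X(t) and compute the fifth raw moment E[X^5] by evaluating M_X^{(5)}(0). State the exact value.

E[X^5] = M′′′′′(0) = 2043/32

M_X(t) = e^(t^2/2 + 3*t/2)
M′(t) = t*e^(3*t/2)*e^(t^2/2) + 3*e^(3*t/2)*e^(t^2/2)/2
M′′(t) = t^2*e^(3*t/2)*e^(t^2/2) + 3*t*e^(3*t/2)*e^(t^2/2) + 13*e^(3*t/2)*e^(t^2/2)/4
M′′′(t) = t^3*e^(3*t/2)*e^(t^2/2) + 9*t^2*e^(3*t/2)*e^(t^2/2)/2 + 39*t*e^(3*t/2)*e^(t^2/2)/4 + 63*e^(3*t/2)*e^(t^2/2)/8
M′′′′(t) = t^4*e^(3*t/2)*e^(t^2/2) + 6*t^3*e^(3*t/2)*e^(t^2/2) + 39*t^2*e^(3*t/2)*e^(t^2/2)/2 + 63*t*e^(3*t/2)*e^(t^2/2)/2 + 345*e^(3*t/2)*e^(t^2/2)/16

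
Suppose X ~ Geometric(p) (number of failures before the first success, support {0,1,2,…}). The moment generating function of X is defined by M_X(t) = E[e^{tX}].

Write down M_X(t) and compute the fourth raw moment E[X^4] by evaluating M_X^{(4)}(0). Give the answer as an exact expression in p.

M_X(t) = p/(-(1 - p)*e^(t) + 1)

E[X^4] = M^(4)(0) = 1 - 15/p + 50/p^2 - 60/p^3 + 24/p^4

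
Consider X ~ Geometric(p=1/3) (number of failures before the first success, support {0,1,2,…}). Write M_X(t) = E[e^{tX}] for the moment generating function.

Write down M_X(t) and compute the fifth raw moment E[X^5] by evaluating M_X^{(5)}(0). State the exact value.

E[X^5] = M′′′′′(0) = 9002

M_X(t) = 1/(3*(1 - 2*e^(t)/3))
M′(t) = 2*e^(t)/(4*e^(2*t) - 12*e^(t) + 9)
M′′(t) = (-4*e^(2*t) - 6*e^(t))/(8*e^(3*t) - 36*e^(2*t) + 54*e^(t) - 27)
M′′′(t) = (8*e^(3*t) + 48*e^(2*t) + 18*e^(t))/(16*e^(4*t) - 96*e^(3*t) + 216*e^(2*t) - 216*e^(t) + 81)
M′′′′(t) = (-16*e^(4*t) - 264*e^(3*t) - 396*e^(2*t) - 54*e^(t))/(32*e^(5*t) - 240*e^(4*t) + 720*e^(3*t) - 1080*e^(2*t) + 810*e^(t) - 243)
M′′′′′(t) = (32*e^(5*t) + 1248*e^(4*t) + 4752*e^(3*t) + 2808*e^(2*t) + 162*e^(t))/(64*e^(6*t) - 576*e^(5*t) + 2160*e^(4*t) - 4320*e^(3*t) + 4860*e^(2*t) - 2916*e^(t) + 729)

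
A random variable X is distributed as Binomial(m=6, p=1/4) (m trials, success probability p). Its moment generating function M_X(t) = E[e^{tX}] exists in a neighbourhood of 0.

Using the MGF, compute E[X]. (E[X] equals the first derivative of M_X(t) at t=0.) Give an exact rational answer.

E[X] = dM/dt |_{t=0} = 3/2

M_X(t) = (e^(t)/4 + 3/4)^6
dM/dt = 3*e^(6*t)/2048 + 45*e^(5*t)/2048 + 135*e^(4*t)/1024 + 405*e^(3*t)/1024 + 1215*e^(2*t)/2048 + 729*e^(t)/2048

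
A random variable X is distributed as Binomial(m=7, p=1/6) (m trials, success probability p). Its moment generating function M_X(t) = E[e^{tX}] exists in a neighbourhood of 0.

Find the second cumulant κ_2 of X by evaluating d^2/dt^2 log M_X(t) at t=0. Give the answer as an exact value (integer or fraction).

M_X(t) = (e^(t)/6 + 5/6)^7
K_X(t) = log M_X(t) = 7*log(e^(t)/6 + 5/6)
dK/dt = 7*e^(t)/(e^(t) + 5)
d^2K/dt^2 = 35*e^(t)/(e^(2*t) + 10*e^(t) + 25)

κ_2 = d^2K/dt^2 |_{t=0} = 35/36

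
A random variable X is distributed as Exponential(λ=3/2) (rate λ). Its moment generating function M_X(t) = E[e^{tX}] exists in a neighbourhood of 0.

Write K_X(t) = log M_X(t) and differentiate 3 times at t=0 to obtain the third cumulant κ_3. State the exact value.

κ_3 = d^3K/dt^3 |_{t=0} = 16/27

M_X(t) = 3/(2*(3/2 - t))
K_X(t) = log M_X(t) = -log(3/2 - t) - log(2) + log(3)
dK/dt = -2/(2*t - 3)
d^2K/dt^2 = 4/(4*t^2 - 12*t + 9)
d^3K/dt^3 = -16/(8*t^3 - 36*t^2 + 54*t - 27)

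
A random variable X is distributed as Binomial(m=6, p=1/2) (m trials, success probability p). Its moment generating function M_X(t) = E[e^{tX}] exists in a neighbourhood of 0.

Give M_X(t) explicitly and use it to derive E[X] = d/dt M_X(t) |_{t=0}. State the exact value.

E[X] = M^(1)(0) = 3

M_X(t) = (e^(t)/2 + 1/2)^6
M^(1)(t) = 3*e^(6*t)/32 + 15*e^(5*t)/32 + 15*e^(4*t)/16 + 15*e^(3*t)/16 + 15*e^(2*t)/32 + 3*e^(t)/32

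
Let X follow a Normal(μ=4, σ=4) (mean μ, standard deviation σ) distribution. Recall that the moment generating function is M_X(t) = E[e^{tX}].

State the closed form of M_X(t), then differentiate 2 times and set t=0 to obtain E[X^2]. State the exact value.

M_X(t) = e^(8*t^2 + 4*t)
M′(t) = 16*t*e^(4*t)*e^(8*t^2) + 4*e^(4*t)*e^(8*t^2)
M′′(t) = 256*t^2*e^(4*t)*e^(8*t^2) + 128*t*e^(4*t)*e^(8*t^2) + 32*e^(4*t)*e^(8*t^2)

E[X^2] = M′′(0) = 32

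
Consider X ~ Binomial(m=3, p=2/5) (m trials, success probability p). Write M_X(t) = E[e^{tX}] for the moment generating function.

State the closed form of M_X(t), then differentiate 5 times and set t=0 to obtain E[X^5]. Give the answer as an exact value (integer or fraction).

E[X^5] = M′′′′′(0) = 126/5

M_X(t) = (2*e^(t)/5 + 3/5)^3
M′(t) = 24*e^(3*t)/125 + 72*e^(2*t)/125 + 54*e^(t)/125
M′′(t) = 72*e^(3*t)/125 + 144*e^(2*t)/125 + 54*e^(t)/125
M′′′(t) = 216*e^(3*t)/125 + 288*e^(2*t)/125 + 54*e^(t)/125
M′′′′(t) = 648*e^(3*t)/125 + 576*e^(2*t)/125 + 54*e^(t)/125
M′′′′′(t) = 1944*e^(3*t)/125 + 1152*e^(2*t)/125 + 54*e^(t)/125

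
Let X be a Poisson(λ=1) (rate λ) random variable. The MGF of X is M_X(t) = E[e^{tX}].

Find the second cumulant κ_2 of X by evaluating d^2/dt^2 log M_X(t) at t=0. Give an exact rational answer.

M_X(t) = e^(e^(t) - 1)
K_X(t) = log M_X(t) = e^(t) - 1
dK/dt = e^(t)
d^2K/dt^2 = e^(t)

κ_2 = d^2K/dt^2 |_{t=0} = 1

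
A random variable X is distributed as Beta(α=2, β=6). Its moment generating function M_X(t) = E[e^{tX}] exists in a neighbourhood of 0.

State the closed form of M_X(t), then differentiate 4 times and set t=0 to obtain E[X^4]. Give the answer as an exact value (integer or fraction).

E[X^4] = M′′′′(0) = 1/66

M_X(t) = ₁F₁(2; 8; t)
M′(t) = ₁F₁(3; 9; t)/4
M′′(t) = ₁F₁(4; 10; t)/12
M′′′(t) = ₁F₁(5; 11; t)/30
M′′′′(t) = ₁F₁(6; 12; t)/66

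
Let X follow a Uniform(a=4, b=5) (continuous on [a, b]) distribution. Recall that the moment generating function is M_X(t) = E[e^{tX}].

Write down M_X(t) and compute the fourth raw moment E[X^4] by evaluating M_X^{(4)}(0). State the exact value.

M_X(t) = (e^(5*t) - e^(4*t))/t

E[X^4] = M^(4)(0) = 2101/5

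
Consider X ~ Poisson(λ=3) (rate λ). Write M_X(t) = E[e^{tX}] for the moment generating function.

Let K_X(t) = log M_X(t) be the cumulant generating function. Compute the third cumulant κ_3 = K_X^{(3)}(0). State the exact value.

M_X(t) = e^(3*e^(t) - 3)
K_X(t) = log M_X(t) = 3*e^(t) - 3
dK/dt = 3*e^(t)
d^2K/dt^2 = 3*e^(t)
d^3K/dt^3 = 3*e^(t)

κ_3 = d^3K/dt^3 |_{t=0} = 3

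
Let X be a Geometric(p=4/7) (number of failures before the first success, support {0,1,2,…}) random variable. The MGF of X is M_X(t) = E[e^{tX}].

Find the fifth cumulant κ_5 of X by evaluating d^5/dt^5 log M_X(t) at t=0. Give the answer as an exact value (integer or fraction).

M_X(t) = 4/(7*(1 - 3*e^(t)/7))
K_X(t) = log M_X(t) = -log(1 - 3*e^(t)/7) - log(7) + 2*log(2)
dK/dt = -3*e^(t)/(3*e^(t) - 7)
d^2K/dt^2 = 21*e^(t)/(9*e^(2*t) - 42*e^(t) + 49)
d^3K/dt^3 = (-63*e^(2*t) - 147*e^(t))/(27*e^(3*t) - 189*e^(2*t) + 441*e^(t) - 343)
d^4K/dt^4 = (189*e^(3*t) + 1764*e^(2*t) + 1029*e^(t))/(81*e^(4*t) - 756*e^(3*t) + 2646*e^(2*t) - 4116*e^(t) + 2401)
d^5K/dt^5 = (-567*e^(4*t) - 14553*e^(3*t) - 33957*e^(2*t) - 7203*e^(t))/(243*e^(5*t) - 2835*e^(4*t) + 13230*e^(3*t) - 30870*e^(2*t) + 36015*e^(t) - 16807)

κ_5 = d^5K/dt^5 |_{t=0} = 7035/128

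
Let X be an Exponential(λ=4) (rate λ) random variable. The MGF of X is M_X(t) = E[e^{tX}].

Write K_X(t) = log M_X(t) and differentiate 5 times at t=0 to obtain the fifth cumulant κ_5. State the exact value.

κ_5 = d^5K/dt^5 |_{t=0} = 3/128

M_X(t) = 4/(4 - t)
K_X(t) = log M_X(t) = -log(4 - t) + 2*log(2)
dK/dt = -1/(t - 4)
d^2K/dt^2 = 1/(t^2 - 8*t + 16)
d^3K/dt^3 = -2/(t^3 - 12*t^2 + 48*t - 64)
d^4K/dt^4 = 6/(t^4 - 16*t^3 + 96*t^2 - 256*t + 256)
d^5K/dt^5 = -24/(t^5 - 20*t^4 + 160*t^3 - 640*t^2 + 1280*t - 1024)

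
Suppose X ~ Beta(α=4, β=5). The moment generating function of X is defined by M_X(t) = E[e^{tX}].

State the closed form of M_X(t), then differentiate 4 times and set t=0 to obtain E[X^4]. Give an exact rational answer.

M_X(t) = ₁F₁(4; 9; t)
M′(t) = 4*₁F₁(5; 10; t)/9
M′′(t) = 2*₁F₁(6; 11; t)/9
M′′′(t) = 4*₁F₁(7; 12; t)/33
M′′′′(t) = 7*₁F₁(8; 13; t)/99

E[X^4] = M′′′′(0) = 7/99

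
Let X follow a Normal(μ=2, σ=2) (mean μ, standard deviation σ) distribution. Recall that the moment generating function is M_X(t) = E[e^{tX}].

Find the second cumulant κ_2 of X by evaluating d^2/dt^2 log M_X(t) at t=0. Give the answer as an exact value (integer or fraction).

κ_2 = K^(2)(0) = 4

M_X(t) = e^(2*t^2 + 2*t)
K_X(t) = log M_X(t) = 2*t^2 + 2*t
K^(2)(t) = 4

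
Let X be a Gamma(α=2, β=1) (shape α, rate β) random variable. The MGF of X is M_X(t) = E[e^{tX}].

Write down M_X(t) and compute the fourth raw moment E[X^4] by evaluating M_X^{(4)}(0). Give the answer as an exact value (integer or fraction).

E[X^4] = M^(4)(0) = 120

M_X(t) = (1 - t)^(-2)
M^(4)(t) = 120/(t^6 - 6*t^5 + 15*t^4 - 20*t^3 + 15*t^2 - 6*t + 1)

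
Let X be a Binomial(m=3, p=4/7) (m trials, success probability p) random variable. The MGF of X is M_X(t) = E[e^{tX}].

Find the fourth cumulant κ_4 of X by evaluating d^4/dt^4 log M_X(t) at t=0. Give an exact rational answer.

κ_4 = D^4[K](0) = -828/2401

M_X(t) = (4*e^(t)/7 + 3/7)^3
K_X(t) = log M_X(t) = 3*log(4*e^(t)/7 + 3/7)
D^4[K](t) = (576*e^(3*t) - 1728*e^(2*t) + 324*e^(t))/(256*e^(4*t) + 768*e^(3*t) + 864*e^(2*t) + 432*e^(t) + 81)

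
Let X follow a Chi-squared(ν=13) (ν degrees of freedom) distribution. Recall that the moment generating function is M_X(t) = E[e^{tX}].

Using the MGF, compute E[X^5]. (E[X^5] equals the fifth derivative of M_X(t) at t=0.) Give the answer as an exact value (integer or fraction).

M_X(t) = (1 - 2*t)^(-13/2)
M′(t) = -13/(128*t^7*√(1 - 2*t) - 448*t^6*√(1 - 2*t) + 672*t^5*√(1 - 2*t) - 560*t^4*√(1 - 2*t) + 280*t^3*√(1 - 2*t) - 84*t^2*√(1 - 2*t) + 14*t*√(1 - 2*t) - √(1 - 2*t))

E[X^5] = M′′′′′(0) = 1322685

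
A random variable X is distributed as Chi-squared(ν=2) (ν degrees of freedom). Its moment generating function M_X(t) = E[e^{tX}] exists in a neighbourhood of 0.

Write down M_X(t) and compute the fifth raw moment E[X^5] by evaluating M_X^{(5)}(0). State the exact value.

M_X(t) = 1/(1 - 2*t)
dM/dt = 2/(4*t^2 - 4*t + 1)
d^2M/dt^2 = -8/(8*t^3 - 12*t^2 + 6*t - 1)
d^3M/dt^3 = 48/(16*t^4 - 32*t^3 + 24*t^2 - 8*t + 1)
d^4M/dt^4 = -384/(32*t^5 - 80*t^4 + 80*t^3 - 40*t^2 + 10*t - 1)
d^5M/dt^5 = 3840/(64*t^6 - 192*t^5 + 240*t^4 - 160*t^3 + 60*t^2 - 12*t + 1)

E[X^5] = d^5M/dt^5 |_{t=0} = 3840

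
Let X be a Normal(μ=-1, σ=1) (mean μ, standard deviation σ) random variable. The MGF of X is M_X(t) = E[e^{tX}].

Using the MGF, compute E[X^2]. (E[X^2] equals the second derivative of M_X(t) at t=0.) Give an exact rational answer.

E[X^2] = D^2[M](0) = 2

M_X(t) = e^(t^2/2 - t)
D^2[M](t) = (t^2*e^(t^2/2) - 2*t*e^(t^2/2) + 2*e^(t^2/2))*e^(-t)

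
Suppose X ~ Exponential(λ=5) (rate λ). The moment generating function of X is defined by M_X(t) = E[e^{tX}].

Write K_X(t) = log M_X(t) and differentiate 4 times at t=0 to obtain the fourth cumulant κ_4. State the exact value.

κ_4 = K′′′′(0) = 6/625

M_X(t) = 5/(5 - t)
K_X(t) = log M_X(t) = -log(5 - t) + log(5)
K′(t) = -1/(t - 5)
K′′(t) = 1/(t^2 - 10*t + 25)
K′′′(t) = -2/(t^3 - 15*t^2 + 75*t - 125)
K′′′′(t) = 6/(t^4 - 20*t^3 + 150*t^2 - 500*t + 625)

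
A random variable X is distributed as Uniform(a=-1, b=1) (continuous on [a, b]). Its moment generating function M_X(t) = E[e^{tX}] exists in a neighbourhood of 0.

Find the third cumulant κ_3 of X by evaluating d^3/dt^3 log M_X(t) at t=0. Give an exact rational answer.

κ_3 = D^3[K](0) = 0

M_X(t) = (e^(t) - e^(-t))/(2*t)
K_X(t) = log M_X(t) = -log(t) + log(e^(t) - e^(-t)) - log(2)
D^3[K](t) = (8*t^3*e^(4*t) + 8*t^3*e^(2*t) - 2*e^(6*t) + 6*e^(4*t) - 6*e^(2*t) + 2)/(t^3*e^(6*t) - 3*t^3*e^(4*t) + 3*t^3*e^(2*t) - t^3)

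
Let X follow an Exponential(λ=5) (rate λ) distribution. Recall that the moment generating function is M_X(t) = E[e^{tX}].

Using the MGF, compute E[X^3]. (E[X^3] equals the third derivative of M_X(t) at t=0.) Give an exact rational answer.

M_X(t) = 5/(5 - t)
D^3[M](t) = 30/(t^4 - 20*t^3 + 150*t^2 - 500*t + 625)

E[X^3] = D^3[M](0) = 6/125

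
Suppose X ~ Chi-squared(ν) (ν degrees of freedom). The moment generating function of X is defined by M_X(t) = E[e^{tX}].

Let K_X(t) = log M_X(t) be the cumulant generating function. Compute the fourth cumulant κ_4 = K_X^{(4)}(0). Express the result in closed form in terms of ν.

κ_4 = K^(4)(0) = 48*ν

M_X(t) = (1 - 2*t)^(-ν/2)
K_X(t) = log M_X(t) = -ν*log(1 - 2*t)/2
K^(4)(t) = 48*ν/(16*t^4 - 32*t^3 + 24*t^2 - 8*t + 1)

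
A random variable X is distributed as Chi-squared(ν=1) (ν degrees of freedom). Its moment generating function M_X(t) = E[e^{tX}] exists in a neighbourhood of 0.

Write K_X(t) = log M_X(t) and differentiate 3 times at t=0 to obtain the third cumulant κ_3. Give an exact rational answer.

κ_3 = K^(3)(0) = 8

M_X(t) = 1/√(1 - 2*t)
K_X(t) = log M_X(t) = -log(1 - 2*t)/2
K^(3)(t) = -8/(8*t^3 - 12*t^2 + 6*t - 1)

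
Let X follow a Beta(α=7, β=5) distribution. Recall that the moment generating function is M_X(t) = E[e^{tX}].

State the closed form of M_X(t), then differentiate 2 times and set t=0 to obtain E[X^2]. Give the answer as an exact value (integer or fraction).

E[X^2] = d^2M/dt^2 |_{t=0} = 14/39

M_X(t) = ₁F₁(7; 12; t)
dM/dt = 7*₁F₁(8; 13; t)/12
d^2M/dt^2 = 14*₁F₁(9; 14; t)/39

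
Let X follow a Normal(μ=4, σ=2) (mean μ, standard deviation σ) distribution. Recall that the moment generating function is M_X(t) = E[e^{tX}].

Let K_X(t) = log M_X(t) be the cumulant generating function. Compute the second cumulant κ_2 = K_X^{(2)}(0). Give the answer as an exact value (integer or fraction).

M_X(t) = e^(2*t^2 + 4*t)
K_X(t) = log M_X(t) = 2*t^2 + 4*t
D^2[K](t) = 4

κ_2 = D^2[K](0) = 4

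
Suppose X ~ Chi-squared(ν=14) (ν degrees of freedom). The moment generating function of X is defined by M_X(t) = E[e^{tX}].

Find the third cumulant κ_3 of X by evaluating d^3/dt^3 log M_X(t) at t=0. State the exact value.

κ_3 = d^3K/dt^3 |_{t=0} = 112

M_X(t) = (1 - 2*t)^(-7)
K_X(t) = log M_X(t) = -7*log(1 - 2*t)
dK/dt = -14/(2*t - 1)
d^2K/dt^2 = 28/(4*t^2 - 4*t + 1)
d^3K/dt^3 = -112/(8*t^3 - 12*t^2 + 6*t - 1)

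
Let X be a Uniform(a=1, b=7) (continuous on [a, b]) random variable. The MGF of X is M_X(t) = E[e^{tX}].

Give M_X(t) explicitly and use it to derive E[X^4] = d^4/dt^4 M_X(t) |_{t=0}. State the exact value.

E[X^4] = M^(4)(0) = 2801/5

M_X(t) = (e^(7*t) - e^(t))/(6*t)
M^(4)(t) = (2401*t^4*e^(7*t) - t^4*e^(t) - 1372*t^3*e^(7*t) + 4*t^3*e^(t) + 588*t^2*e^(7*t) - 12*t^2*e^(t) - 168*t*e^(7*t) + 24*t*e^(t) + 24*e^(7*t) - 24*e^(t))/(6*t^5)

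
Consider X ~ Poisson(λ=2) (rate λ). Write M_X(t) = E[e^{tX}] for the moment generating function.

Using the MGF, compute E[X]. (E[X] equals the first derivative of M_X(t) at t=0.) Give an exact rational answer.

M_X(t) = e^(2*e^(t) - 2)
M^(1)(t) = 2*e^(-2)*e^(t)*e^(2*e^(t))

E[X] = M^(1)(0) = 2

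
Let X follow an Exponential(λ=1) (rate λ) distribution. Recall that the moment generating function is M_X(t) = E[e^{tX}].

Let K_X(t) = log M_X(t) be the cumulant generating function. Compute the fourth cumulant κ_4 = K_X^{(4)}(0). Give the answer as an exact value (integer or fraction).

κ_4 = K′′′′(0) = 6

M_X(t) = 1/(1 - t)
K_X(t) = log M_X(t) = -log(1 - t)
K′(t) = -1/(t - 1)
K′′(t) = 1/(t^2 - 2*t + 1)
K′′′(t) = -2/(t^3 - 3*t^2 + 3*t - 1)
K′′′′(t) = 6/(t^4 - 4*t^3 + 6*t^2 - 4*t + 1)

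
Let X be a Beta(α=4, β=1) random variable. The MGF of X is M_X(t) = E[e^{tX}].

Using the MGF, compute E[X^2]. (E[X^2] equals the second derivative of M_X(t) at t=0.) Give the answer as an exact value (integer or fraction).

E[X^2] = M′′(0) = 2/3

M_X(t) = ₁F₁(4; 5; t)
M′(t) = 4*₁F₁(5; 6; t)/5
M′′(t) = 2*₁F₁(6; 7; t)/3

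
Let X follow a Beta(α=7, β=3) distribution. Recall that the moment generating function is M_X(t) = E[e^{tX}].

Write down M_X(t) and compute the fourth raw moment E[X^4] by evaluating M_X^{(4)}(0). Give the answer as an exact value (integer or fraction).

E[X^4] = D^4[M](0) = 42/143

M_X(t) = ₁F₁(7; 10; t)
D^4[M](t) = 42*₁F₁(11; 14; t)/143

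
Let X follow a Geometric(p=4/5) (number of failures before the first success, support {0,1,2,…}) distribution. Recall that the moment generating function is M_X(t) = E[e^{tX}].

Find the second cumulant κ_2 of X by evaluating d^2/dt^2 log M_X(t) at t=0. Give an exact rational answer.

κ_2 = D^2[K](0) = 5/16

M_X(t) = 4/(5*(1 - e^(t)/5))
K_X(t) = log M_X(t) = -log(1 - e^(t)/5) - log(5) + 2*log(2)
D^2[K](t) = 5*e^(t)/(e^(2*t) - 10*e^(t) + 25)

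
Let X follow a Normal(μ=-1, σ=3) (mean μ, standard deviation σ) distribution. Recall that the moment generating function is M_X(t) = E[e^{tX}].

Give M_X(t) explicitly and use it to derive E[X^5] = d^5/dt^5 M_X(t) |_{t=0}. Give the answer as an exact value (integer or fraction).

E[X^5] = d^5M/dt^5 |_{t=0} = -1306

M_X(t) = e^(9*t^2/2 - t)
dM/dt = 9*t*e^(-t)*e^(9*t^2/2) - e^(-t)*e^(9*t^2/2)
d^2M/dt^2 = (81*t^2*e^(9*t^2/2) - 18*t*e^(9*t^2/2) + 10*e^(9*t^2/2))*e^(-t)
d^3M/dt^3 = (729*t^3*e^(9*t^2/2) - 243*t^2*e^(9*t^2/2) + 270*t*e^(9*t^2/2) - 28*e^(9*t^2/2))*e^(-t)
d^4M/dt^4 = (6561*t^4*e^(9*t^2/2) - 2916*t^3*e^(9*t^2/2) + 4860*t^2*e^(9*t^2/2) - 1008*t*e^(9*t^2/2) + 298*e^(9*t^2/2))*e^(-t)
d^5M/dt^5 = (59049*t^5*e^(9*t^2/2) - 32805*t^4*e^(9*t^2/2) + 72900*t^3*e^(9*t^2/2) - 22680*t^2*e^(9*t^2/2) + 13410*t*e^(9*t^2/2) - 1306*e^(9*t^2/2))*e^(-t)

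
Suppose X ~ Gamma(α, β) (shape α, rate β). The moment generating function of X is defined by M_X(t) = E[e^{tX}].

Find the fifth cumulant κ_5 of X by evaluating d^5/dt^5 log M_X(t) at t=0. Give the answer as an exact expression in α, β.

κ_5 = d^5K/dt^5 |_{t=0} = 24*α/β^5

M_X(t) = (β/(β - t))^α
K_X(t) = log M_X(t) = α*(log(β) - log(β - t))
dK/dt = -α/(-β + t)
d^2K/dt^2 = α/(β^2 - 2*β*t + t^2)
d^3K/dt^3 = -2*α/(-β^3 + 3*β^2*t - 3*β*t^2 + t^3)
d^4K/dt^4 = 6*α/(β^4 - 4*β^3*t + 6*β^2*t^2 - 4*β*t^3 + t^4)
d^5K/dt^5 = -24*α/(-β^5 + 5*β^4*t - 10*β^3*t^2 + 10*β^2*t^3 - 5*β*t^4 + t^5)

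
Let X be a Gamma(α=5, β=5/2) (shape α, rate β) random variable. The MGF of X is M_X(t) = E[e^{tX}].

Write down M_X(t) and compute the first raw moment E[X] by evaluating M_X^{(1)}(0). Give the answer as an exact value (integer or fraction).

M_X(t) = 3125/(32*(5/2 - t)^5)
D[M](t) = 31250/(64*t^6 - 960*t^5 + 6000*t^4 - 20000*t^3 + 37500*t^2 - 37500*t + 15625)

E[X] = D[M](0) = 2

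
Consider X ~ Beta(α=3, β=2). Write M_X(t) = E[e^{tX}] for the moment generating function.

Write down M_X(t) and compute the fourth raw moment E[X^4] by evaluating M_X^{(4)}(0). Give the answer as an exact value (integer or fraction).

M_X(t) = ₁F₁(3; 5; t)
D^4[M](t) = 3*₁F₁(7; 9; t)/14

E[X^4] = D^4[M](0) = 3/14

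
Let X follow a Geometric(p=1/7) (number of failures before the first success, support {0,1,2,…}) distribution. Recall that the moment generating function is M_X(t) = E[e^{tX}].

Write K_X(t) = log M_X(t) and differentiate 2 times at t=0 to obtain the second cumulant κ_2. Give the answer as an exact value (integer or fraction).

κ_2 = d^2K/dt^2 |_{t=0} = 42

M_X(t) = 1/(7*(1 - 6*e^(t)/7))
K_X(t) = log M_X(t) = -log(1 - 6*e^(t)/7) - log(7)
dK/dt = -6*e^(t)/(6*e^(t) - 7)
d^2K/dt^2 = 42*e^(t)/(36*e^(2*t) - 84*e^(t) + 49)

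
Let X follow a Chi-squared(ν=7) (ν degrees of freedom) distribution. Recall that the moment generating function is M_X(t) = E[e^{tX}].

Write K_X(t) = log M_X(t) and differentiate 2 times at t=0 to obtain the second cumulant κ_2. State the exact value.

κ_2 = D^2[K](0) = 14

M_X(t) = (1 - 2*t)^(-7/2)
K_X(t) = log M_X(t) = -7*log(1 - 2*t)/2
D^2[K](t) = 14/(4*t^2 - 4*t + 1)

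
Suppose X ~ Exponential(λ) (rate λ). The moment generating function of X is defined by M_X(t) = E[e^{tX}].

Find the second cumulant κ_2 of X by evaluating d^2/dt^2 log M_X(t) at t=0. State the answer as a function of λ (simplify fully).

M_X(t) = λ/(λ - t)
K_X(t) = log M_X(t) = log(λ) - log(λ - t)
K^(2)(t) = 1/(λ^2 - 2*λ*t + t^2)

κ_2 = K^(2)(0) = λ^(-2)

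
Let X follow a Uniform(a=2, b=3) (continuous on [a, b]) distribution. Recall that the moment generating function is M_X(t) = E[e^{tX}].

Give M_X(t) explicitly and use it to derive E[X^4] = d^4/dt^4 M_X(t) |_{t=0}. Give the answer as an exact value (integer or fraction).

M_X(t) = (e^(3*t) - e^(2*t))/t

E[X^4] = M^(4)(0) = 211/5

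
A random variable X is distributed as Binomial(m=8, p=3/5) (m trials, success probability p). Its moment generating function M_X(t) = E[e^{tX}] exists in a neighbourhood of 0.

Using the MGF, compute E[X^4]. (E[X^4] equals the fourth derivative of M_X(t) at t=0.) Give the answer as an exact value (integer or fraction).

M_X(t) = (3*e^(t)/5 + 2/5)^8

E[X^4] = D^4[M](0) = 99888/125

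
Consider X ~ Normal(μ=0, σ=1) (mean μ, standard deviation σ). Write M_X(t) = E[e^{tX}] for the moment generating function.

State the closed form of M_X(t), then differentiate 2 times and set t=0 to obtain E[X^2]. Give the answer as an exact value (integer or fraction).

M_X(t) = e^(t^2/2)
D^2[M](t) = t^2*e^(t^2/2) + e^(t^2/2)

E[X^2] = D^2[M](0) = 1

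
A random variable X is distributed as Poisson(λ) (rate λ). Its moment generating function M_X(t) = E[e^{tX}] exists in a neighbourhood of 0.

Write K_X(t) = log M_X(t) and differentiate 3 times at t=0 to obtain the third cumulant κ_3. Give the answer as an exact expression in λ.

M_X(t) = e^(λ*(e^(t) - 1))
K_X(t) = log M_X(t) = λ*(e^(t) - 1)
K′(t) = λ*e^(t)
K′′(t) = λ*e^(t)
K′′′(t) = λ*e^(t)

κ_3 = K′′′(0) = λ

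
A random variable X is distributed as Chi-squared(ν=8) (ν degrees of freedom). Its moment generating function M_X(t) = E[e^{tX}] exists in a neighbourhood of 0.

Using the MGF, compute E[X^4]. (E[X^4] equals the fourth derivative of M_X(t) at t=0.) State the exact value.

E[X^4] = M^(4)(0) = 13440

M_X(t) = (1 - 2*t)^(-4)
M^(4)(t) = 13440/(256*t^8 - 1024*t^7 + 1792*t^6 - 1792*t^5 + 1120*t^4 - 448*t^3 + 112*t^2 - 16*t + 1)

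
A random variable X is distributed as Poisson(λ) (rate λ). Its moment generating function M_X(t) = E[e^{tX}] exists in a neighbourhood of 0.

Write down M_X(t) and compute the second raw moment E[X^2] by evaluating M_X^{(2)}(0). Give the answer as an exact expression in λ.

E[X^2] = M′′(0) = λ*(λ + 1)

M_X(t) = e^(λ*(e^(t) - 1))
M′(t) = λ*e^(-λ)*e^(t)*e^(λ*e^(t))
M′′(t) = (λ^2*e^(2*t)*e^(λ*e^(t)) + λ*e^(t)*e^(λ*e^(t)))*e^(-λ)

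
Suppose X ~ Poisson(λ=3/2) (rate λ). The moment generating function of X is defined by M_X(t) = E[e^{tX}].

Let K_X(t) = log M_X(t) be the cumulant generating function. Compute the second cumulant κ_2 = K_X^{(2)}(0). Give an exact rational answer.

κ_2 = D^2[K](0) = 3/2

M_X(t) = e^(3*e^(t)/2 - 3/2)
K_X(t) = log M_X(t) = 3*e^(t)/2 - 3/2
D^2[K](t) = 3*e^(t)/2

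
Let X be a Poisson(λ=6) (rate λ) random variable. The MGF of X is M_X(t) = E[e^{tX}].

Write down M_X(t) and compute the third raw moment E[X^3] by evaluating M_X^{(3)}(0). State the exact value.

E[X^3] = d^3M/dt^3 |_{t=0} = 330

M_X(t) = e^(6*e^(t) - 6)
dM/dt = 6*e^(-6)*e^(t)*e^(6*e^(t))
d^2M/dt^2 = (36*e^(2*t)*e^(6*e^(t)) + 6*e^(t)*e^(6*e^(t)))*e^(-6)
d^3M/dt^3 = (216*e^(3*t)*e^(6*e^(t)) + 108*e^(2*t)*e^(6*e^(t)) + 6*e^(t)*e^(6*e^(t)))*e^(-6)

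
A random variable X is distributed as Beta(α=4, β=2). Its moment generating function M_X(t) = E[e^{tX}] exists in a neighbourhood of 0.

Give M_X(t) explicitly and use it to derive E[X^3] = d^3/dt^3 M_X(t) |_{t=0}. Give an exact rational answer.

E[X^3] = d^3M/dt^3 |_{t=0} = 5/14

M_X(t) = ₁F₁(4; 6; t)
dM/dt = 2*₁F₁(5; 7; t)/3
d^2M/dt^2 = 10*₁F₁(6; 8; t)/21
d^3M/dt^3 = 5*₁F₁(7; 9; t)/14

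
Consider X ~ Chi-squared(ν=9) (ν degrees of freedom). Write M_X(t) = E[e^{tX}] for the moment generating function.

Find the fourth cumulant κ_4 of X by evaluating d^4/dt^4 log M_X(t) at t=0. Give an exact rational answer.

κ_4 = K^(4)(0) = 432

M_X(t) = (1 - 2*t)^(-9/2)
K_X(t) = log M_X(t) = -9*log(1 - 2*t)/2
K^(4)(t) = 432/(16*t^4 - 32*t^3 + 24*t^2 - 8*t + 1)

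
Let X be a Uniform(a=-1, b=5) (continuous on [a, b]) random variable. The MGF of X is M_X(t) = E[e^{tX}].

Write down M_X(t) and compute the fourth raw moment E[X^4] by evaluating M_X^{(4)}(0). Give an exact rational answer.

E[X^4] = M′′′′(0) = 521/5

M_X(t) = (e^(5*t) - e^(-t))/(6*t)
M′(t) = (5*t*e^(6*t) + t - e^(6*t) + 1)*e^(-t)/(6*t^2)
M′′(t) = (25*t^2*e^(6*t) - t^2 - 10*t*e^(6*t) - 2*t + 2*e^(6*t) - 2)*e^(-t)/(6*t^3)
M′′′(t) = (125*t^3*e^(6*t) + t^3 - 75*t^2*e^(6*t) + 3*t^2 + 30*t*e^(6*t) + 6*t - 6*e^(6*t) + 6)*e^(-t)/(6*t^4)
M′′′′(t) = (625*t^4*e^(6*t) - t^4 - 500*t^3*e^(6*t) - 4*t^3 + 300*t^2*e^(6*t) - 12*t^2 - 120*t*e^(6*t) - 24*t + 24*e^(6*t) - 24)*e^(-t)/(6*t^5)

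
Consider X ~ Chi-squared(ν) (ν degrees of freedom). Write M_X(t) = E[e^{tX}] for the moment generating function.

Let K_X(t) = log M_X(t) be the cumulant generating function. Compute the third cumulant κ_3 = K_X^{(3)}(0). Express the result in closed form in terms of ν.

M_X(t) = (1 - 2*t)^(-ν/2)
K_X(t) = log M_X(t) = -ν*log(1 - 2*t)/2
K^(3)(t) = -8*ν/(8*t^3 - 12*t^2 + 6*t - 1)

κ_3 = K^(3)(0) = 8*ν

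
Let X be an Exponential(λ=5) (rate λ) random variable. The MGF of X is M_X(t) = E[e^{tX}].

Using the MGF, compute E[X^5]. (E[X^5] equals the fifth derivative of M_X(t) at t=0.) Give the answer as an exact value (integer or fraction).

M_X(t) = 5/(5 - t)
M^(5)(t) = 600/(t^6 - 30*t^5 + 375*t^4 - 2500*t^3 + 9375*t^2 - 18750*t + 15625)

E[X^5] = M^(5)(0) = 24/625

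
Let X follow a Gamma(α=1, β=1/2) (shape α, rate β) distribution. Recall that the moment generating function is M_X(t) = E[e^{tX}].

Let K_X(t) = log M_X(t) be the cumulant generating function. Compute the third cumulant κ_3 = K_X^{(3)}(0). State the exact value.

M_X(t) = 1/(2*(1/2 - t))
K_X(t) = log M_X(t) = -log(1/2 - t) - log(2)
dK/dt = -2/(2*t - 1)
d^2K/dt^2 = 4/(4*t^2 - 4*t + 1)
d^3K/dt^3 = -16/(8*t^3 - 12*t^2 + 6*t - 1)

κ_3 = d^3K/dt^3 |_{t=0} = 16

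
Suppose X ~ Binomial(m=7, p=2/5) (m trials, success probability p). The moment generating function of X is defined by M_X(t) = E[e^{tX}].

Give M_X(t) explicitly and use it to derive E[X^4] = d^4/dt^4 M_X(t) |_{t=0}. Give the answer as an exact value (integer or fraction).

M_X(t) = (2*e^(t)/5 + 3/5)^7
M′(t) = 896*e^(7*t)/78125 + 8064*e^(6*t)/78125 + 6048*e^(5*t)/15625 + 12096*e^(4*t)/15625 + 13608*e^(3*t)/15625 + 40824*e^(2*t)/78125 + 10206*e^(t)/78125
M′′(t) = 6272*e^(7*t)/78125 + 48384*e^(6*t)/78125 + 6048*e^(5*t)/3125 + 48384*e^(4*t)/15625 + 40824*e^(3*t)/15625 + 81648*e^(2*t)/78125 + 10206*e^(t)/78125
M′′′(t) = 43904*e^(7*t)/78125 + 290304*e^(6*t)/78125 + 6048*e^(5*t)/625 + 193536*e^(4*t)/15625 + 122472*e^(3*t)/15625 + 163296*e^(2*t)/78125 + 10206*e^(t)/78125
M′′′′(t) = 307328*e^(7*t)/78125 + 1741824*e^(6*t)/78125 + 6048*e^(5*t)/125 + 774144*e^(4*t)/15625 + 367416*e^(3*t)/15625 + 326592*e^(2*t)/78125 + 10206*e^(t)/78125

E[X^4] = M′′′′(0) = 18998/125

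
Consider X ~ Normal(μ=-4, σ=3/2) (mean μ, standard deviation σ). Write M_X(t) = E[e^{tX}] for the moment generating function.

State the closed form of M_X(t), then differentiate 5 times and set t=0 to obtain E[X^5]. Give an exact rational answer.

M_X(t) = e^(9*t^2/8 - 4*t)
M^(5)(t) = (59049*t^5*e^(9*t^2/8) - 524880*t^4*e^(9*t^2/8) + 2128680*t^3*e^(9*t^2/8) - 4717440*t^2*e^(9*t^2/8) + 5612400*t*e^(9*t^2/8) - 2834176*e^(9*t^2/8))*e^(-4*t)/1024

E[X^5] = M^(5)(0) = -11071/4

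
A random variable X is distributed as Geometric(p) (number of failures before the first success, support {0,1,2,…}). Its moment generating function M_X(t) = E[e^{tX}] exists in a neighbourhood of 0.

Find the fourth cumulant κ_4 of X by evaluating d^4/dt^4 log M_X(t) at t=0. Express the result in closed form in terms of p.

κ_4 = d^4K/dt^4 |_{t=0} = (-p^3 + 7*p^2 - 12*p + 6)/p^4

M_X(t) = p/(-(1 - p)*e^(t) + 1)
K_X(t) = log M_X(t) = log(p) - log(-(1 - p)*e^(t) + 1)
dK/dt = (-p*e^(t) + e^(t))/(p*e^(t) - e^(t) + 1)
d^2K/dt^2 = (-p*e^(t) + e^(t))/(p^2*e^(2*t) - 2*p*e^(2*t) + 2*p*e^(t) + e^(2*t) - 2*e^(t) + 1)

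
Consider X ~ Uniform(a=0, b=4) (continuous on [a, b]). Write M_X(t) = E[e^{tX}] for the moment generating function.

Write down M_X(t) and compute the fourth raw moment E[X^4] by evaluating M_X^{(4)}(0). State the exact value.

M_X(t) = (e^(4*t) - 1)/(4*t)
dM/dt = (4*t*e^(4*t) - e^(4*t) + 1)/(4*t^2)
d^2M/dt^2 = (8*t^2*e^(4*t) - 4*t*e^(4*t) + e^(4*t) - 1)/(2*t^3)
d^3M/dt^3 = (32*t^3*e^(4*t) - 24*t^2*e^(4*t) + 12*t*e^(4*t) - 3*e^(4*t) + 3)/(2*t^4)
d^4M/dt^4 = (64*t^4*e^(4*t) - 64*t^3*e^(4*t) + 48*t^2*e^(4*t) - 24*t*e^(4*t) + 6*e^(4*t) - 6)/t^5

E[X^4] = d^4M/dt^4 |_{t=0} = 256/5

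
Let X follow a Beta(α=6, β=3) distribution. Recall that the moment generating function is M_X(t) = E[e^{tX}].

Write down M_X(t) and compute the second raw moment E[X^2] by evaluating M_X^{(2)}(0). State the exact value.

M_X(t) = ₁F₁(6; 9; t)
M^(2)(t) = 7*₁F₁(8; 11; t)/15

E[X^2] = M^(2)(0) = 7/15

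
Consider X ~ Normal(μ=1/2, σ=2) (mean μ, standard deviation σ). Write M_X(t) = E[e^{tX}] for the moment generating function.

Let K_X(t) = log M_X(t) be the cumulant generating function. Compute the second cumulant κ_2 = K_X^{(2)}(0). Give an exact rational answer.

M_X(t) = e^(2*t^2 + t/2)
K_X(t) = log M_X(t) = 2*t^2 + t/2
D^2[K](t) = 4

κ_2 = D^2[K](0) = 4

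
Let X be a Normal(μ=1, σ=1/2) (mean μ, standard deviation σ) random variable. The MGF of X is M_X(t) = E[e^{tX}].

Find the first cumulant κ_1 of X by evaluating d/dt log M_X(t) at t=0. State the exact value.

κ_1 = D[K](0) = 1

M_X(t) = e^(t^2/8 + t)
K_X(t) = log M_X(t) = t^2/8 + t
D[K](t) = t/4 + 1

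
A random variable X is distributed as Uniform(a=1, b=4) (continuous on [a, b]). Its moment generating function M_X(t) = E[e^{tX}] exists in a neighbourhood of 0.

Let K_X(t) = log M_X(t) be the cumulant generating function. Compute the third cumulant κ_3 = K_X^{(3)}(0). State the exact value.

κ_3 = D^3[K](0) = 0

M_X(t) = (e^(4*t) - e^(t))/(3*t)
K_X(t) = log M_X(t) = -log(t) + log(e^(4*t) - e^(t)) - log(3)
D^3[K](t) = (27*t^3*e^(6*t) + 27*t^3*e^(3*t) - 2*e^(9*t) + 6*e^(6*t) - 6*e^(3*t) + 2)/(t^3*e^(9*t) - 3*t^3*e^(6*t) + 3*t^3*e^(3*t) - t^3)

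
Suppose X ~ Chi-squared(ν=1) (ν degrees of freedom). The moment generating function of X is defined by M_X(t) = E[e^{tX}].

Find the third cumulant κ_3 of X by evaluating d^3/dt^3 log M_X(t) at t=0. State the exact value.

M_X(t) = 1/√(1 - 2*t)
K_X(t) = log M_X(t) = -log(1 - 2*t)/2
K′(t) = -1/(2*t - 1)
K′′(t) = 2/(4*t^2 - 4*t + 1)
K′′′(t) = -8/(8*t^3 - 12*t^2 + 6*t - 1)

κ_3 = K′′′(0) = 8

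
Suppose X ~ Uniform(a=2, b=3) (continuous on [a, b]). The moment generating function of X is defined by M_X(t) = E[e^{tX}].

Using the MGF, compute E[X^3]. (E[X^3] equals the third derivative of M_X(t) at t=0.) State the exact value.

E[X^3] = M′′′(0) = 65/4

M_X(t) = (e^(3*t) - e^(2*t))/t
M′(t) = (3*t*e^(3*t) - 2*t*e^(2*t) - e^(3*t) + e^(2*t))/t^2
M′′(t) = (9*t^2*e^(3*t) - 4*t^2*e^(2*t) - 6*t*e^(3*t) + 4*t*e^(2*t) + 2*e^(3*t) - 2*e^(2*t))/t^3
M′′′(t) = (27*t^3*e^(3*t) - 8*t^3*e^(2*t) - 27*t^2*e^(3*t) + 12*t^2*e^(2*t) + 18*t*e^(3*t) - 12*t*e^(2*t) - 6*e^(3*t) + 6*e^(2*t))/t^4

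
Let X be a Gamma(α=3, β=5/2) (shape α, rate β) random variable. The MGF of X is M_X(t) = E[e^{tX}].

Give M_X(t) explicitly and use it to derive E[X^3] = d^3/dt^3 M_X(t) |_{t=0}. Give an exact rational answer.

M_X(t) = 125/(8*(5/2 - t)^3)
dM/dt = 750/(16*t^4 - 160*t^3 + 600*t^2 - 1000*t + 625)
d^2M/dt^2 = -6000/(32*t^5 - 400*t^4 + 2000*t^3 - 5000*t^2 + 6250*t - 3125)
d^3M/dt^3 = 60000/(64*t^6 - 960*t^5 + 6000*t^4 - 20000*t^3 + 37500*t^2 - 37500*t + 15625)

E[X^3] = d^3M/dt^3 |_{t=0} = 96/25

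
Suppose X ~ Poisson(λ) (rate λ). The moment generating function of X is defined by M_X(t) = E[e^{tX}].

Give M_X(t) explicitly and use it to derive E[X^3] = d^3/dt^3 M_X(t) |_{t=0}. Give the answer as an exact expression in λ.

M_X(t) = e^(λ*(e^(t) - 1))
dM/dt = λ*e^(-λ)*e^(t)*e^(λ*e^(t))
d^2M/dt^2 = (λ^2*e^(2*t)*e^(λ*e^(t)) + λ*e^(t)*e^(λ*e^(t)))*e^(-λ)
d^3M/dt^3 = (λ^3*e^(3*t)*e^(λ*e^(t)) + 3*λ^2*e^(2*t)*e^(λ*e^(t)) + λ*e^(t)*e^(λ*e^(t)))*e^(-λ)

E[X^3] = d^3M/dt^3 |_{t=0} = λ*(λ^2 + 3*λ + 1)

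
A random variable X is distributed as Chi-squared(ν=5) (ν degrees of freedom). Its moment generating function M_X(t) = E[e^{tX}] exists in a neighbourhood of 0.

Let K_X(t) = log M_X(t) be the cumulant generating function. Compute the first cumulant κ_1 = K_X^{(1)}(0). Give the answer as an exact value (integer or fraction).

κ_1 = dK/dt |_{t=0} = 5

M_X(t) = (1 - 2*t)^(-5/2)
K_X(t) = log M_X(t) = -5*log(1 - 2*t)/2
dK/dt = -5/(2*t - 1)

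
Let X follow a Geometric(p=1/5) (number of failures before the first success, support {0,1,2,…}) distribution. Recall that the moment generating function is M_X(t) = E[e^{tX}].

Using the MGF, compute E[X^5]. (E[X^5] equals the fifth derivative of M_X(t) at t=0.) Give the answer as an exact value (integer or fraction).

M_X(t) = 1/(5*(1 - 4*e^(t)/5))
M′(t) = 4*e^(t)/(16*e^(2*t) - 40*e^(t) + 25)
M′′(t) = (-16*e^(2*t) - 20*e^(t))/(64*e^(3*t) - 240*e^(2*t) + 300*e^(t) - 125)
M′′′(t) = (64*e^(3*t) + 320*e^(2*t) + 100*e^(t))/(256*e^(4*t) - 1280*e^(3*t) + 2400*e^(2*t) - 2000*e^(t) + 625)
M′′′′(t) = (-256*e^(4*t) - 3520*e^(3*t) - 4400*e^(2*t) - 500*e^(t))/(1024*e^(5*t) - 6400*e^(4*t) + 16000*e^(3*t) - 20000*e^(2*t) + 12500*e^(t) - 3125)

E[X^5] = M′′′′′(0) = 194404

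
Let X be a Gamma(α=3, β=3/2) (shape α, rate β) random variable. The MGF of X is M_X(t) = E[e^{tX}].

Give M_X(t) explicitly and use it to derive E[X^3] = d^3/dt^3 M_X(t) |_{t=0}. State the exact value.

M_X(t) = 27/(8*(3/2 - t)^3)
D^3[M](t) = 12960/(64*t^6 - 576*t^5 + 2160*t^4 - 4320*t^3 + 4860*t^2 - 2916*t + 729)

E[X^3] = D^3[M](0) = 160/9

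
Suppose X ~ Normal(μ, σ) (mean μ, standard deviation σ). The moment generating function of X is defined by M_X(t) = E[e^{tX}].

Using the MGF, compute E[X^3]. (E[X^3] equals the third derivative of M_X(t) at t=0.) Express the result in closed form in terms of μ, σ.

M_X(t) = e^(μ*t + σ^2*t^2/2)

E[X^3] = D^3[M](0) = μ*(μ^2 + 3*σ^2)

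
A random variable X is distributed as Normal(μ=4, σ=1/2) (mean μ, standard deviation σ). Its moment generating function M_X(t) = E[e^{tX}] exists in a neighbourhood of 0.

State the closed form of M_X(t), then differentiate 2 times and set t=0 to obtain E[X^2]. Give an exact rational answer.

M_X(t) = e^(t^2/8 + 4*t)
M^(2)(t) = t^2*e^(4*t)*e^(t^2/8)/16 + 2*t*e^(4*t)*e^(t^2/8) + 65*e^(4*t)*e^(t^2/8)/4

E[X^2] = M^(2)(0) = 65/4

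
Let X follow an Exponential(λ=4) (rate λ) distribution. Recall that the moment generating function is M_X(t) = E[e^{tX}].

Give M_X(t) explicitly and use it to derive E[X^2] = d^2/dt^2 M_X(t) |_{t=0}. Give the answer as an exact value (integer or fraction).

M_X(t) = 4/(4 - t)
D^2[M](t) = -8/(t^3 - 12*t^2 + 48*t - 64)

E[X^2] = D^2[M](0) = 1/8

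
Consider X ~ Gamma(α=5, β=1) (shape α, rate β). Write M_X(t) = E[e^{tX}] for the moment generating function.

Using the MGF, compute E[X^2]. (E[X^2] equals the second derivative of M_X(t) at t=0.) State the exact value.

E[X^2] = d^2M/dt^2 |_{t=0} = 30

M_X(t) = (1 - t)^(-5)
dM/dt = 5/(t^6 - 6*t^5 + 15*t^4 - 20*t^3 + 15*t^2 - 6*t + 1)
d^2M/dt^2 = -30/(t^7 - 7*t^6 + 21*t^5 - 35*t^4 + 35*t^3 - 21*t^2 + 7*t - 1)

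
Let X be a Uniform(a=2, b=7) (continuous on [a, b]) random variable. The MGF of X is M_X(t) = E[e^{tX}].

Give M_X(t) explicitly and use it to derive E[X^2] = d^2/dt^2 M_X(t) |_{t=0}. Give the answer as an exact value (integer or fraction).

E[X^2] = d^2M/dt^2 |_{t=0} = 67/3

M_X(t) = (e^(7*t) - e^(2*t))/(5*t)
dM/dt = (7*t*e^(7*t) - 2*t*e^(2*t) - e^(7*t) + e^(2*t))/(5*t^2)
d^2M/dt^2 = (49*t^2*e^(7*t) - 4*t^2*e^(2*t) - 14*t*e^(7*t) + 4*t*e^(2*t) + 2*e^(7*t) - 2*e^(2*t))/(5*t^3)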